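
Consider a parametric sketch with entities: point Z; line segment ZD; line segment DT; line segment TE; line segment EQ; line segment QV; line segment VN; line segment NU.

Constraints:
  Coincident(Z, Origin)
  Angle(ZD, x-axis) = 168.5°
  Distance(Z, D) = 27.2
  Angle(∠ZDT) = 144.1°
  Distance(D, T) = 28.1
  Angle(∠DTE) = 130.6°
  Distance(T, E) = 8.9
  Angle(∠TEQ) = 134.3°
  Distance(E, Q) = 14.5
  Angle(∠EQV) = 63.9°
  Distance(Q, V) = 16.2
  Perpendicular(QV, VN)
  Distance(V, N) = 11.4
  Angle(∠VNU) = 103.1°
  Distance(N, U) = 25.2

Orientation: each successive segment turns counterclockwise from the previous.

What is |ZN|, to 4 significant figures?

48.43

∠EQV = 63.9° gives QV at 55.60° from the x-axis; with |QV| = 16.2, V = (-38.43, -13.99). QV is perpendicular to VN, so VN runs at 145.6°; with |VN| = 11.4, N = (-47.84, -7.545). Then |ZN| = |N − Z| = 48.43.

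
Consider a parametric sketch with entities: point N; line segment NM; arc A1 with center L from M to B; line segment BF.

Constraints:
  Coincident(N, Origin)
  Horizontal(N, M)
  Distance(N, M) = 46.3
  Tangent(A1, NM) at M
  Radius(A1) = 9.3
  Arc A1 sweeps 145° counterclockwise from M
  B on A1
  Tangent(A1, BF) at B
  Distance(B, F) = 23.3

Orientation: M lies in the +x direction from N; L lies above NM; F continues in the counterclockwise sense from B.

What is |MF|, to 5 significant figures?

33.259

On A1, M sits at bearing -90° from L; a 145° counterclockwise sweep puts B at bearing 55°, so B = L + 9.3·(cos 55°, sin 55°) = (51.634, 16.918). Tangency of A1 to BF means the radius LB is perpendicular to BF, so BF runs along (−sin 55°, cos 55°); with |BF| = 23.3, F = (32.548, 30.282). Then |MF| = |F − M| = 33.259.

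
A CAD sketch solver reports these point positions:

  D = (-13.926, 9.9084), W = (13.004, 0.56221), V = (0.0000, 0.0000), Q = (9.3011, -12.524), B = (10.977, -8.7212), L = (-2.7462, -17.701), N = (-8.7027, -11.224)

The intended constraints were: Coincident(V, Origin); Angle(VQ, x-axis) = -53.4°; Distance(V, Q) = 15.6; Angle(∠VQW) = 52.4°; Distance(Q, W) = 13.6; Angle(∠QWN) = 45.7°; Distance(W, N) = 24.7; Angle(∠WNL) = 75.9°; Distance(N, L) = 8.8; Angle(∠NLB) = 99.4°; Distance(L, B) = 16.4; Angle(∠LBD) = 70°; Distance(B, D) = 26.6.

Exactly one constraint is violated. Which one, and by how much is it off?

Distance(B, D) = 26.6 — off by 4.50.

V = (0.00, 0.00) ✓; VQ at -53.40° ✓; |VQ| = 15.60 ✓; ∠VQW = 52.40° ✓; |QW| = 13.60 ✓; ∠QWN = 45.70° ✓; |WN| = 24.70 ✓; ∠WNL = 75.90° ✓; |NL| = 8.800 ✓; ∠NLB = 99.40° ✓; |LB| = 16.40 ✓; ∠LBD = 70.00° ✓; |BD| = 31.10 ✗.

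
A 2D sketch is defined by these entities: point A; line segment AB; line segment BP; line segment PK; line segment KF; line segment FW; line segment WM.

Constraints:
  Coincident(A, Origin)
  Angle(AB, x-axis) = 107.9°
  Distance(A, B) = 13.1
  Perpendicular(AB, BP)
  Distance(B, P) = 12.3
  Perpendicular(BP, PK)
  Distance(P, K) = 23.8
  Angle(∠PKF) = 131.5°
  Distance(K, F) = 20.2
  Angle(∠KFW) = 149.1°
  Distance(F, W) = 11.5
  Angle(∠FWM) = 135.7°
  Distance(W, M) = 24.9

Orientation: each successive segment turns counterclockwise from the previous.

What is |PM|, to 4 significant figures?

53.60

A is at the origin; AB runs at 107.9° with length 13.1, so B = (-4.026, 12.47). AB ⟂ BP, so BP runs at -162.1°; with |BP| = 12.3, P = (-15.73, 8.685). BP is perpendicular to PK, so PK runs at -72.10°; with |PK| = 23.8, K = (-8.416, -13.96). ∠PKF = 131.5° gives KF at -23.60° from the x-axis; with |KF| = 20.2, F = (10.09, -22.05). ∠KFW = 149.1° gives FW at 7.300° from the x-axis; with |FW| = 11.5, W = (21.50, -20.59). ∠FWM = 135.7° gives WM at 51.60° from the x-axis; with |WM| = 24.9, M = (36.97, -1.074). Then |PM| = |M − P| = 53.60.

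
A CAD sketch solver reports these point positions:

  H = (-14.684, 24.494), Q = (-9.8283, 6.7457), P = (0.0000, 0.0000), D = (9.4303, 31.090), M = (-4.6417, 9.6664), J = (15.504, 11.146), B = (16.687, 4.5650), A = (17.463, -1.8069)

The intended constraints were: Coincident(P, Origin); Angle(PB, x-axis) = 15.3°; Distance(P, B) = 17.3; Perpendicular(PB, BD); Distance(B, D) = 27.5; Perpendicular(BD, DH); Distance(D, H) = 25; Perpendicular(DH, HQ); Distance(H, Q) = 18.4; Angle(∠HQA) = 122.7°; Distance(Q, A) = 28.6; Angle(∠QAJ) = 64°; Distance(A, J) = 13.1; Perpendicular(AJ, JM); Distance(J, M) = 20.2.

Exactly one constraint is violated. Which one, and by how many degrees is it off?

Perpendicular(AJ, JM) — off by 4.40°.

P = (0.00, 0.00) ✓; PB at 15.30° ✓; |PB| = 17.30 ✓; ∠(PB, BD) = 90.00° ✓; |BD| = 27.50 ✓; ∠(BD, DH) = 90.00° ✓; |DH| = 25.00 ✓; ∠(DH, HQ) = 90.00° ✓; |HQ| = 18.40 ✓; ∠HQA = 122.7° ✓; |QA| = 28.60 ✓; ∠QAJ = 64.00° ✓; |AJ| = 13.10 ✓; ∠(AJ, JM) = 85.60° ✗; |JM| = 20.20 ✓.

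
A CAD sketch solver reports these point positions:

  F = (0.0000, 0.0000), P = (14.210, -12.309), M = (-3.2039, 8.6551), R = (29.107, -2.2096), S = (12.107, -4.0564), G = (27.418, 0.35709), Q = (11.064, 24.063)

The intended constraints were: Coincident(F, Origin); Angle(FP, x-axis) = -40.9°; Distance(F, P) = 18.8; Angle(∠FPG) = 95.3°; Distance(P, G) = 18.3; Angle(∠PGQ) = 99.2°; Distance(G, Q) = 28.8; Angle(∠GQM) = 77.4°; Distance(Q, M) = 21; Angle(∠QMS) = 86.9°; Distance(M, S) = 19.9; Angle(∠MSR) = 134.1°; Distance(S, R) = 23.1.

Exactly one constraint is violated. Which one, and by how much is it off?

Distance(S, R) = 23.1 — off by 6.00.

F = (0.00, 0.00) ✓; FP at -40.90° ✓; |FP| = 18.80 ✓; ∠FPG = 95.30° ✓; |PG| = 18.30 ✓; ∠PGQ = 99.20° ✓; |GQ| = 28.80 ✓; ∠GQM = 77.40° ✓; |QM| = 21.00 ✓; ∠QMS = 86.90° ✓; |MS| = 19.90 ✓; ∠MSR = 134.1° ✓; |SR| = 17.10 ✗.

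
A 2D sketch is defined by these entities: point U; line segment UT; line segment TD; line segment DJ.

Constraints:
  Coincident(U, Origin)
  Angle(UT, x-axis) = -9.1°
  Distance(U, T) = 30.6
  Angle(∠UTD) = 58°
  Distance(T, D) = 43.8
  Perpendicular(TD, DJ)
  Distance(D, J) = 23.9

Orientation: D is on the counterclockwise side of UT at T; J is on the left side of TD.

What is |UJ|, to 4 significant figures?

27.66

∠UTD = 58.0°, so TD runs at -9.1° + (180° − 58.0°) = 112.9° from the x-axis; with |TD| = 43.8, D = T + 43.8·(cos 112.9°, sin 112.9°) = (13.17, 35.51). TD ⟂ DJ; with |DJ| = 23.9 on the left of TD, J = D + 23.9·(-0.9212, -0.3891) = (-8.845, 26.21). Then |UJ| = |J − U| = 27.66.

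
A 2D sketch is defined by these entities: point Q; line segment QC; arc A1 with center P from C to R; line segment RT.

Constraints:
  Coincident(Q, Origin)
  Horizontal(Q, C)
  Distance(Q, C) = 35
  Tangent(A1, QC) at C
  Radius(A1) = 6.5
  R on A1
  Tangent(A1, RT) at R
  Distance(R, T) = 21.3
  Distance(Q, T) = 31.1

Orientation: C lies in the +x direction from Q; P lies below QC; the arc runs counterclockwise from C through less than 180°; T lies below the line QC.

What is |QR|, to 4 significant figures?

29.31

Q is at the origin; QC is horizontal with |QC| = 35.0 and C on the +x side, so C = (35.00, 0.000). The tangent condition forces PC to be normal to QC, so P = C + (0, -6.5) = (35.00, -6.500). Since PR ⟂ RT (tangency), |PT| = √(6.5² + 21.3²) = 22.27 regardless of where R sits on A1. So T lies on both circle(Q, 31.1) and circle(P, 22.27); the below-QC intersection is T = (20.49, -23.39). R is the foot of the tangent from T: R = (29.05, -3.889).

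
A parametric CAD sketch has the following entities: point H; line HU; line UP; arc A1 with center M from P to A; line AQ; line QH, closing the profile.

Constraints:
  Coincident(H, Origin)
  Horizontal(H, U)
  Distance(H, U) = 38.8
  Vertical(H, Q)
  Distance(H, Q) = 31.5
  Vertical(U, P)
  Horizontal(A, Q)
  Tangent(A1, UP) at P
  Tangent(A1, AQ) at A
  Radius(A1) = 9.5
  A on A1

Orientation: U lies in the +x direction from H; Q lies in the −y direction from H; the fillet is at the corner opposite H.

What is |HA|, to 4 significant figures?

43.02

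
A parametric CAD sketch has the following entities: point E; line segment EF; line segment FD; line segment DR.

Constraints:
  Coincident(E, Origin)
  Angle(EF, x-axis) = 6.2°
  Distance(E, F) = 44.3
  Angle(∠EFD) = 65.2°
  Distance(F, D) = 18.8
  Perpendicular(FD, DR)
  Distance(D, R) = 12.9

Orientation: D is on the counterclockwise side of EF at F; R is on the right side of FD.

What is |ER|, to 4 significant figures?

53.11

E is at the origin; EF runs at 6.2° with length 44.3, so F = 44.3·(cos 6.2°, sin 6.2°) = (44.04, 4.784). ∠EFD = 65.2°, so FD runs at 6.2° + (180° − 65.2°) = 121.0° from the x-axis; with |FD| = 18.8, D = F + 18.8·(cos 121.0°, sin 121.0°) = (34.36, 20.90). FD ⟂ DR; with |DR| = 12.9 on the right of FD, R = D + 12.9·(0.8572, 0.5150) = (45.42, 27.54). Then |ER| = |R − E| = 53.11.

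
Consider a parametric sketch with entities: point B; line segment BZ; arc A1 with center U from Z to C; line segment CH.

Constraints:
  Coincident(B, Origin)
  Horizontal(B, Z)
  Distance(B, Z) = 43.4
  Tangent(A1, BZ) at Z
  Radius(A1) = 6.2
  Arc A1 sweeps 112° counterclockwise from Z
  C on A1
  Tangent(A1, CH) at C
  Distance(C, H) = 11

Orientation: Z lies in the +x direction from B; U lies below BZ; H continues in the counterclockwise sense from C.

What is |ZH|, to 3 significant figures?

18.8

On A1, Z sits at bearing 90° from U; a 112° counterclockwise sweep puts C at bearing 202°, so C = U + 6.2·(cos 202°, sin 202°) = (37.7, -8.52). A1 meets CH tangentially, so UC is at right angles to CH, so CH runs along (−sin 202°, cos 202°); with |CH| = 11.0, H = (41.8, -18.7). Then |ZH| = |H − Z| = 18.8.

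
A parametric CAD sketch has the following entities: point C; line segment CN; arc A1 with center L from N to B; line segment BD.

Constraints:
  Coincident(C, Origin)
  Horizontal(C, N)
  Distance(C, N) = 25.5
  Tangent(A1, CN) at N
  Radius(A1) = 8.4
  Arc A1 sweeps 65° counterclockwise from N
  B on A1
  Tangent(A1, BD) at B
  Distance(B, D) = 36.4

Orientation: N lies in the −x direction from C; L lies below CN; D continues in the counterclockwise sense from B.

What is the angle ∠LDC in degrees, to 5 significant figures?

14.042°

On A1, N sits at bearing 90° from L; a 65° counterclockwise sweep puts B at bearing 155°, so B = L + 8.4·(cos 155°, sin 155°) = (-33.113, -4.8500). A1 meets BD tangentially, so LB is at right angles to BD, so BD runs along (−sin 155°, cos 155°); with |BD| = 36.4, D = (-48.496, -37.840). Then cos ∠LDC = DL·DC / (|DL||DC|), giving 14.042°.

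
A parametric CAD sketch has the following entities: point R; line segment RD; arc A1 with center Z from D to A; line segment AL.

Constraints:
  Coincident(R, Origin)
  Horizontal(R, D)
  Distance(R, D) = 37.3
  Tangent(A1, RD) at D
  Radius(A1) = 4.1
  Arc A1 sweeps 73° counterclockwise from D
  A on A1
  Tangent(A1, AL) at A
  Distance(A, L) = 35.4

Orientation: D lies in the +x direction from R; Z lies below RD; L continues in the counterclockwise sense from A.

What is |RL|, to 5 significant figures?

43.373

On A1, D sits at bearing 90° from Z; a 73° counterclockwise sweep puts A at bearing 163°, so A = Z + 4.1·(cos 163°, sin 163°) = (33.379, -2.9013). A1 meets AL tangentially, so ZA is at right angles to AL, so AL runs along (−sin 163°, cos 163°); with |AL| = 35.4, L = (23.029, -36.754). Then |RL| = |L − R| = 43.373.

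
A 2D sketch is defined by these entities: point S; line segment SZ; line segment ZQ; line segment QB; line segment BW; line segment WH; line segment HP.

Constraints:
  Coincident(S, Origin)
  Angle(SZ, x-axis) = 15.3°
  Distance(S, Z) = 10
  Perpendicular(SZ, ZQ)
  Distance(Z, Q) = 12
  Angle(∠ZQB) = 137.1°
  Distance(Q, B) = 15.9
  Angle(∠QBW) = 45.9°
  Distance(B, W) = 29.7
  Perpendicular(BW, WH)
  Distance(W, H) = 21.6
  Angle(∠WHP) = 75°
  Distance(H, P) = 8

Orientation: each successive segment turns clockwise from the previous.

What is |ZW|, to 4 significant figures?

13.76

S is at the origin; SZ runs at 15.3° with length 10.0, so Z = (9.646, 2.639). The perpendicularity gives ZQ at right angles to SZ, so ZQ runs at -74.70°; with |ZQ| = 12.0, Q = (12.81, -8.936). ∠ZQB = 137.1° gives QB at -117.6° from the x-axis; with |QB| = 15.9, B = (5.446, -23.03). ∠QBW = 45.9° gives BW at 108.3° from the x-axis; with |BW| = 29.7, W = (-3.880, 5.171). Then |ZW| = |W − Z| = 13.76.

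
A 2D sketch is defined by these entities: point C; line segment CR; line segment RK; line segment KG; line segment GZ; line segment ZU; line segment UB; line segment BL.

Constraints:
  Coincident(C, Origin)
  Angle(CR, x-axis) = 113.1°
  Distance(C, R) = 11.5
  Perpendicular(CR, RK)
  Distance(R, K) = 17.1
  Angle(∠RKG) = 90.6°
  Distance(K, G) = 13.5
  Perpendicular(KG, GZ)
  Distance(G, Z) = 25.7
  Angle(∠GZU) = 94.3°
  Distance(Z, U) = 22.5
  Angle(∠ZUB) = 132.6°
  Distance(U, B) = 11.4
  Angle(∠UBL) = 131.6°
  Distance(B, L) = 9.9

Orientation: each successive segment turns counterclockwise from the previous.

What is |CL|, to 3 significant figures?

29.3

C is at the origin; CR runs at 113.1° with length 11.5, so R = (-4.51, 10.6). The perpendicularity gives RK at right angles to CR, so RK runs at -157°; with |RK| = 17.1, K = (-20.2, 3.87). ∠RKG = 90.6° gives KG at -67.5° from the x-axis; with |KG| = 13.5, G = (-15.1, -8.60). KG ⟂ GZ, so GZ runs at 22.5°; with |GZ| = 25.7, Z = (8.67, 1.23). ∠GZU = 94.3° gives ZU at 108° from the x-axis; with |ZU| = 22.5, U = (1.64, 22.6). ∠ZUB = 132.6° gives UB at 156° from the x-axis; with |UB| = 11.4, B = (-8.74, 27.3). ∠UBL = 131.6° gives BL at -156° from the x-axis; with |BL| = 9.9, L = (-17.8, 23.3). Then |CL| = |L − C| = 29.3.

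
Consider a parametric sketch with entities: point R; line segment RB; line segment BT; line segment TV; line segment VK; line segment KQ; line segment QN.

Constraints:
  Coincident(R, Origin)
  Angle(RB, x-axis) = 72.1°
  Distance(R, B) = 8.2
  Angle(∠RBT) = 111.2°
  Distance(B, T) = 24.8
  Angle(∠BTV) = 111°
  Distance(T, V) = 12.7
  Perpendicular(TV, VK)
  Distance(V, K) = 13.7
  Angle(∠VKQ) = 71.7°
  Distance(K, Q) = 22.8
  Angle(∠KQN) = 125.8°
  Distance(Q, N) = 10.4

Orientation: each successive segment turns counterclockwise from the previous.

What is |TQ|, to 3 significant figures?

11.1

TV ⟂ VK, so VK runs at -60.1°; with |VK| = 13.7, K = (-20.9, 5.24). ∠VKQ = 71.7° gives KQ at 48.2° from the x-axis; with |KQ| = 22.8, Q = (-5.71, 22.2). Then |TQ| = |Q − T| = 11.1.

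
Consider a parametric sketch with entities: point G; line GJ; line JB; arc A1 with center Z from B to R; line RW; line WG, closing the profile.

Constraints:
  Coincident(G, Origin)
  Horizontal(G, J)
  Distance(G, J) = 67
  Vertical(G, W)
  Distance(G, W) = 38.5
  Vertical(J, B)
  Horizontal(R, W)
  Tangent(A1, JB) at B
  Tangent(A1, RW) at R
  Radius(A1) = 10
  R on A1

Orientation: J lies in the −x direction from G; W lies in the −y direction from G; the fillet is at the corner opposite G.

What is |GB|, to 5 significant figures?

72.810

G is at the origin; G and J share the same y with |GJ| = 67.0 and J on the −x side, so J = (-67.000, 0.0000). GW is vertical with |GW| = 38.5 and W on the −y side, so W = (0.0000, -38.500). The virtual corner opposite G is at (-67.000, -38.500). The tangent condition forces ZB to be normal to JB and since A1 is tangent to RW there, ZR ⟂ RW, with radius 10.0, so the center Z sits 10.0 in from both sides at Z = (-57.000, -28.500). That places the tangent points at B = (-67.000, -28.500) on JB and R = (-57.000, -38.500) on RW. Then |GB| = |B − G| = 72.810.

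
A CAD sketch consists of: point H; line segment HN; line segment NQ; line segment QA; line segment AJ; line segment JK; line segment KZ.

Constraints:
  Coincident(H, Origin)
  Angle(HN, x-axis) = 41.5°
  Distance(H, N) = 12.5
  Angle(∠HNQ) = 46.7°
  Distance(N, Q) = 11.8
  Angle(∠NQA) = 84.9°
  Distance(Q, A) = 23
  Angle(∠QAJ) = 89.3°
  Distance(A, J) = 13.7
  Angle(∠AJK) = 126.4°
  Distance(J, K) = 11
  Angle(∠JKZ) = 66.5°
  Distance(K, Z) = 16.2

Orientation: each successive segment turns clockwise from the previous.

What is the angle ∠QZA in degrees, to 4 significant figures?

138.9°

H is at the origin; HN runs at 41.5° with length 12.5, so N = (9.362, 8.283). ∠HNQ = 46.7° gives NQ at -91.80° from the x-axis; with |NQ| = 11.8, Q = (8.991, -3.511). ∠NQA = 84.9° gives QA at 173.1° from the x-axis; with |QA| = 23.0, A = (-13.84, -0.7483). ∠QAJ = 89.3° gives AJ at 82.40° from the x-axis; with |AJ| = 13.7, J = (-12.03, 12.83). ∠AJK = 126.4° gives JK at 28.80° from the x-axis; with |JK| = 11.0, K = (-2.391, 18.13). ∠JKZ = 66.5° gives KZ at -84.70° from the x-axis; with |KZ| = 16.2, Z = (-0.8944, 2.000). Then cos ∠QZA = ZQ·ZA / (|ZQ||ZA|), giving 138.9°.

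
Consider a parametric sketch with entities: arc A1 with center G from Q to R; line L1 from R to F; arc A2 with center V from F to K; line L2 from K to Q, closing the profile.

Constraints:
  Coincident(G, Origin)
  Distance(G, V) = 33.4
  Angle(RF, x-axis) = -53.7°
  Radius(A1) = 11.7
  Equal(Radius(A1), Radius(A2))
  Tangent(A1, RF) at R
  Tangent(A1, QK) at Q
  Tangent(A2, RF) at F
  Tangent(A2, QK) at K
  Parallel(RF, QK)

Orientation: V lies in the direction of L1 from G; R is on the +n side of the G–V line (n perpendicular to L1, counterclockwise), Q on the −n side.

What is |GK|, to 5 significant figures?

35.390

The slot axis is L1's direction at -53.7°, so u = (cos -53.7°, sin -53.7°) = (0.59201, -0.80593) and n = (−sin -53.7°, cos -53.7°) = (0.80593, 0.59201). G is at the origin and V lies 33.4 along u from G, so V = 33.4·u = (19.773, -26.918). Tangency of A1 to both parallel lines with radius 11.7 puts R and Q at G ± 11.7·n: R = (9.4294, 6.9266), Q = (-9.4294, -6.9266). Equal radii place F and K the same way about V: F = V + 11.7·n = (29.203, -19.991), K = V − 11.7·n = (10.344, -33.845). Then |GK| = |K − G| = 35.390.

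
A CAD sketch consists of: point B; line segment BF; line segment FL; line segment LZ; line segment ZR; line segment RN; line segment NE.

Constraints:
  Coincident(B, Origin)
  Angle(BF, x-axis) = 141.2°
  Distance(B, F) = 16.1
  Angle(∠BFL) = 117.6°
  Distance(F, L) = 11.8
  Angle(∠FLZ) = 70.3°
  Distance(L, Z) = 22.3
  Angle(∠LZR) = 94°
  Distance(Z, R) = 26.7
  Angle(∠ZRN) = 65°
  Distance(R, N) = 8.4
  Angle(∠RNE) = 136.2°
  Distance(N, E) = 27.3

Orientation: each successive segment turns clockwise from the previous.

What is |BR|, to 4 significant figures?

13.97

B is at the origin; BF runs at 141.2° with length 16.1, so F = (-12.55, 10.09). ∠BFL = 117.6° gives FL at 78.80° from the x-axis; with |FL| = 11.8, L = (-10.26, 21.66). ∠FLZ = 70.3° gives LZ at -30.90° from the x-axis; with |LZ| = 22.3, Z = (8.879, 10.21). ∠LZR = 94.0° gives ZR at -116.9° from the x-axis; with |ZR| = 26.7, R = (-3.201, -13.60). Then |BR| = |R − B| = 13.97.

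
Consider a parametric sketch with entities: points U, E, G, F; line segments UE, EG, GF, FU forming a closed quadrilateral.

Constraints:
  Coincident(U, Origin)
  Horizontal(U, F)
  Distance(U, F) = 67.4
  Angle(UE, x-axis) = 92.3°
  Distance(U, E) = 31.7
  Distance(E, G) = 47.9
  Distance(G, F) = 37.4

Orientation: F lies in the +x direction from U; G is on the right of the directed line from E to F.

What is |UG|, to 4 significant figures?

30.57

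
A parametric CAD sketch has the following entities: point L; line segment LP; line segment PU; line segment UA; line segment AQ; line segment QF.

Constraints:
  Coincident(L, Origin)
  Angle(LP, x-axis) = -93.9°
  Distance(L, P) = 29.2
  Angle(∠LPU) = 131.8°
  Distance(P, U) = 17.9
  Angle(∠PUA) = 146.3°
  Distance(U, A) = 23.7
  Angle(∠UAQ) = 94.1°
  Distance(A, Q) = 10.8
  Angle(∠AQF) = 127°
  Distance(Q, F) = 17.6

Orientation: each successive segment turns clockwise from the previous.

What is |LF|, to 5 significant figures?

34.426

∠UAQ = 94.1° gives AQ at 98.300° from the x-axis; with |AQ| = 10.8, Q = (-41.306, -31.177). ∠AQF = 127.0° gives QF at 45.300° from the x-axis; with |QF| = 17.6, F = (-28.926, -18.667). Then |LF| = |F − L| = 34.426.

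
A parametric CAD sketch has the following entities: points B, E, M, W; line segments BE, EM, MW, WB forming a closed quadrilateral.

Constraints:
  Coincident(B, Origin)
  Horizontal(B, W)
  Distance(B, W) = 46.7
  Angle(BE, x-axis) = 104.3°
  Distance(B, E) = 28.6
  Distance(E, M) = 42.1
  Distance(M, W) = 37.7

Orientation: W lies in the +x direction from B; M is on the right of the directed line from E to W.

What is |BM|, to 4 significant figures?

14.88

Checks: |EM| = 42.10 ✓; |MW| = 37.70 ✓.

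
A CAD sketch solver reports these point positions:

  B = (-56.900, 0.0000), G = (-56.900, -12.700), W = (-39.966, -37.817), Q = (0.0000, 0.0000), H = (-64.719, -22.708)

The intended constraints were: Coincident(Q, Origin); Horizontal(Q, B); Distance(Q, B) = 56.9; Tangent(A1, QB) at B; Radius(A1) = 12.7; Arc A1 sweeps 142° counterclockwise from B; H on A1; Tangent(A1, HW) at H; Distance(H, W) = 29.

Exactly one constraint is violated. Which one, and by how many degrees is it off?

Tangent(A1, HW) at H — off by 6.60°.

Q = (0.00, 0.00) ✓; Q.y = 0.00, B.y = 0.00 ✓; |QB| = 56.90 ✓; ∠(GB, BQ) = 90.00° ✓; |GB| = 12.70 ✓; bearing(G→H) − bearing(G→B) = 142.0° ✓; |GH| = 12.70 ✓; ∠(GH, HW) = 83.40° ✗; |HW| = 29.00 ✓.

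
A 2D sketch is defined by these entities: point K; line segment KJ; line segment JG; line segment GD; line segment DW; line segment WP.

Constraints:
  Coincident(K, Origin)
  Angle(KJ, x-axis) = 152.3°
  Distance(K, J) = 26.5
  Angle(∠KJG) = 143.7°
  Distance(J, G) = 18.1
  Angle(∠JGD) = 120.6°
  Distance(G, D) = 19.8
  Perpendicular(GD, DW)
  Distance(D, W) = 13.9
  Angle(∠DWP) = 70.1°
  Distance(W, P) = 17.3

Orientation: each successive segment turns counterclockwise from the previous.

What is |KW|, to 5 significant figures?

38.506

K is at the origin; KJ runs at 152.3° with length 26.5, so J = (-23.463, 12.318). ∠KJG = 143.7° gives JG at -171.40° from the x-axis; with |JG| = 18.1, G = (-41.359, 9.6117). ∠JGD = 120.6° gives GD at -112.00° from the x-axis; with |GD| = 19.8, D = (-48.777, -8.7465). GD is perpendicular to DW, so DW runs at -22.000°; with |DW| = 13.9, W = (-35.889, -13.954). Then |KW| = |W − K| = 38.506.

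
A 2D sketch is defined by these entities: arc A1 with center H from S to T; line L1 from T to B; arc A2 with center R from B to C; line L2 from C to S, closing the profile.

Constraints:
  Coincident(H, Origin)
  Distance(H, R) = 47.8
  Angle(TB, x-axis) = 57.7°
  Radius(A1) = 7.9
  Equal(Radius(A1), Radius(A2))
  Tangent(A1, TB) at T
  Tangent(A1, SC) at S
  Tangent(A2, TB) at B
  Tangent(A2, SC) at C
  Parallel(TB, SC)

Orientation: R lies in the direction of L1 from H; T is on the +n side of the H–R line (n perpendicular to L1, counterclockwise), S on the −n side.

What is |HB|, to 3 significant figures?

48.4

Tangency of A1 to both parallel lines with radius 7.9 puts T and S at H ± 7.9·n: T = (-6.68, 4.22), S = (6.68, -4.22). Equal radii place B and C the same way about R: B = R + 7.9·n = (18.9, 44.6), C = R − 7.9·n = (32.2, 36.2). Then |HB| = |B − H| = 48.4.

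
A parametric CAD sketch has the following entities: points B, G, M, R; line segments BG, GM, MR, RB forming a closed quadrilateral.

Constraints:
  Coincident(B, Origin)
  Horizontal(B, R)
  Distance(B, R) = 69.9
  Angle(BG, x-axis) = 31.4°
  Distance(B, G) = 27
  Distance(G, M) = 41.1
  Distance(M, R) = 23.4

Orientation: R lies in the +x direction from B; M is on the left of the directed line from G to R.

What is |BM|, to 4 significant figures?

67.15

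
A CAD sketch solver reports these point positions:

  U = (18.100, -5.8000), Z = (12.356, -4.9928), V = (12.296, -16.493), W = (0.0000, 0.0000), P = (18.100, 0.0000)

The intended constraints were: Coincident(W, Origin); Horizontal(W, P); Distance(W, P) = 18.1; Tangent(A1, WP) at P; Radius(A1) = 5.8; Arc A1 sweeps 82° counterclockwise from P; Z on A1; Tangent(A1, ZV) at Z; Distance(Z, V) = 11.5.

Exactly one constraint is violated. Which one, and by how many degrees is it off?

Tangent(A1, ZV) at Z — off by 7.70°.

W = (0.00, 0.00) ✓; W.y = 0.00, P.y = 0.00 ✓; |WP| = 18.10 ✓; ∠(UP, PW) = 90.00° ✓; |UP| = 5.800 ✓; bearing(U→Z) − bearing(U→P) = 82.00° ✓; |UZ| = 5.800 ✓; ∠(UZ, ZV) = 82.30° ✗; |ZV| = 11.50 ✓.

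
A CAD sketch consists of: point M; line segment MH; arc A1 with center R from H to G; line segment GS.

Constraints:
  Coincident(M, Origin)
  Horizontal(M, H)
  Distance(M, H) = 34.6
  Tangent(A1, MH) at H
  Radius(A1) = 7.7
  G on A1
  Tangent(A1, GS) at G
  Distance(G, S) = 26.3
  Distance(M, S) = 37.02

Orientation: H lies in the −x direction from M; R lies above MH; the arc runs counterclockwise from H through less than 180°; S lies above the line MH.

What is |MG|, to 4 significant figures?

27.76

Checks: |RG| = 7.700 ✓; ∠(RG, GS) = 90.00° ✓; |GS| = 26.30 ✓; |MS| = 37.02 ✓.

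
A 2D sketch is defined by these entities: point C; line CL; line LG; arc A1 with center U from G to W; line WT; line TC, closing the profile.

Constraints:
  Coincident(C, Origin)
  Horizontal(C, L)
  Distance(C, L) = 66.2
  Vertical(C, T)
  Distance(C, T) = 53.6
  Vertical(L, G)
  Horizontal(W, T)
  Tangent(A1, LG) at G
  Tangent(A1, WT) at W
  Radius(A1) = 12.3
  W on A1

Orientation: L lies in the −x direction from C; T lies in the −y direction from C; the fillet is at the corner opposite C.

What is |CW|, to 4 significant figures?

76.01

C is at the origin; C and L share the same y with |CL| = 66.2 and L on the −x side, so L = (-66.20, 0.000). CT is vertical with |CT| = 53.6 and T on the −y side, so T = (0.000, -53.60). The virtual corner opposite C is at (-66.20, -53.60). A1 meets LG tangentially, so UG is at right angles to LG and since A1 is tangent to WT there, UW ⟂ WT, with radius 12.3, so the center U sits 12.3 in from both sides at U = (-53.90, -41.30). That places the tangent points at G = (-66.20, -41.30) on LG and W = (-53.90, -53.60) on WT. Then |CW| = |W − C| = 76.01.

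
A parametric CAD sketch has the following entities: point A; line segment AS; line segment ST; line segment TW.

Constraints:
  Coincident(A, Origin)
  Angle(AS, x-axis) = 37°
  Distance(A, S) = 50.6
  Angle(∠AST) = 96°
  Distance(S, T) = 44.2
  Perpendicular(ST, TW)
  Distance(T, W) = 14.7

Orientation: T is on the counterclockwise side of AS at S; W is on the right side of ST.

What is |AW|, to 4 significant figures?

81.71

A is at the origin; AS runs at 37.0° with length 50.6, so S = 50.6·(cos 37.0°, sin 37.0°) = (40.41, 30.45). ∠AST = 96.0°, so ST runs at 37.0° + (180° − 96.0°) = 121.0° from the x-axis; with |ST| = 44.2, T = S + 44.2·(cos 121.0°, sin 121.0°) = (17.65, 68.34). ST ⟂ TW; with |TW| = 14.7 on the right of ST, W = T + 14.7·(0.8572, 0.5150) = (30.25, 75.91). Then |AW| = |W − A| = 81.71.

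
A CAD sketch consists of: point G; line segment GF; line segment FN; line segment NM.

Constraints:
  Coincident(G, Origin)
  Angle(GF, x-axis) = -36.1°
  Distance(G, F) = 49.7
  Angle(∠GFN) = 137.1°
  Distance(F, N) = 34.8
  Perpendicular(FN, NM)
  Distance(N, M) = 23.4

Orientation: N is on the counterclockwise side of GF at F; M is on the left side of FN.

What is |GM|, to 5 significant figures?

71.967

G is at the origin; GF runs at -36.1° with length 49.7, so F = 49.7·(cos -36.1°, sin -36.1°) = (40.157, -29.283). ∠GFN = 137.1°, so FN runs at -36.1° + (180° − 137.1°) = 6.8000° from the x-axis; with |FN| = 34.8, N = F + 34.8·(cos 6.8000°, sin 6.8000°) = (74.712, -25.163). FN is perpendicular to NM; with |NM| = 23.4 on the left of FN, M = N + 23.4·(-0.11840, 0.99297) = (71.942, -1.9272). Then |GM| = |M − G| = 71.967.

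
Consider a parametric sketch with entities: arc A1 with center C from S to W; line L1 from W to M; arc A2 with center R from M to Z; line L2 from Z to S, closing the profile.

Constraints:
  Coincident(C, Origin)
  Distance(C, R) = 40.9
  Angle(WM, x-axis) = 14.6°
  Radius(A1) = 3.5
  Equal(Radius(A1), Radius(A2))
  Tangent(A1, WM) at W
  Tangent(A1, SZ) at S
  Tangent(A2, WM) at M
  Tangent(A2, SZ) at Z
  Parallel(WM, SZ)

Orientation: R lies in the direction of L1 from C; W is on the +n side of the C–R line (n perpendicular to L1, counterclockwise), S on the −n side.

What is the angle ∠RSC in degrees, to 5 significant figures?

85.109°

C is at the origin and R lies 40.9 along u from C, so R = 40.9·u = (39.579, 10.310). Tangency of A1 to both parallel lines with radius 3.5 puts W and S at C ± 3.5·n: W = (-0.88224, 3.3870), S = (0.88224, -3.3870). Then cos ∠RSC = SR·SC / (|SR||SC|), giving 85.109°.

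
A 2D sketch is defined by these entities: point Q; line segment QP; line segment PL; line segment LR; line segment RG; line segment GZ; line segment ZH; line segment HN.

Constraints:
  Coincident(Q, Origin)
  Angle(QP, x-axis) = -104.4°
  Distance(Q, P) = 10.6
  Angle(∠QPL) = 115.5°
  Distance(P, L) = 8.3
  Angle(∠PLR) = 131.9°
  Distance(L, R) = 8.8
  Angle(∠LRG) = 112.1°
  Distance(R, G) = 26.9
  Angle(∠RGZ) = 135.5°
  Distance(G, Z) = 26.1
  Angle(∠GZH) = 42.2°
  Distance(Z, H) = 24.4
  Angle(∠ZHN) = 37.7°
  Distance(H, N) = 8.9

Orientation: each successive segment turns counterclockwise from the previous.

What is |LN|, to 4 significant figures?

31.95

Q is at the origin; QP runs at -104.4° with length 10.6, so P = (-2.636, -10.27). ∠QPL = 115.5° gives PL at -39.90° from the x-axis; with |PL| = 8.3, L = (3.731, -15.59). ∠PLR = 131.9° gives LR at 8.200° from the x-axis; with |LR| = 8.8, R = (12.44, -14.34). ∠LRG = 112.1° gives RG at 76.10° from the x-axis; with |RG| = 26.9, G = (18.90, 11.78). ∠RGZ = 135.5° gives GZ at 120.6° from the x-axis; with |GZ| = 26.1, Z = (5.618, 34.24). ∠GZH = 42.2° gives ZH at -101.6° from the x-axis; with |ZH| = 24.4, H = (0.7112, 10.34). ∠ZHN = 37.7° gives HN at 40.70° from the x-axis; with |HN| = 8.9, N = (7.459, 16.14). Then |LN| = |N − L| = 31.95.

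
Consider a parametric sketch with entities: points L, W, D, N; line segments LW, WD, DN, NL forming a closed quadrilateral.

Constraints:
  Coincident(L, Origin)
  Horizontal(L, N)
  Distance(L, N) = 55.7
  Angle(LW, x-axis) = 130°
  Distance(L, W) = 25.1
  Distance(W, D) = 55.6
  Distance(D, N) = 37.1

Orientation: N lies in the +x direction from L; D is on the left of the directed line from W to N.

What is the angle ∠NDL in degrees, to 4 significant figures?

78.08°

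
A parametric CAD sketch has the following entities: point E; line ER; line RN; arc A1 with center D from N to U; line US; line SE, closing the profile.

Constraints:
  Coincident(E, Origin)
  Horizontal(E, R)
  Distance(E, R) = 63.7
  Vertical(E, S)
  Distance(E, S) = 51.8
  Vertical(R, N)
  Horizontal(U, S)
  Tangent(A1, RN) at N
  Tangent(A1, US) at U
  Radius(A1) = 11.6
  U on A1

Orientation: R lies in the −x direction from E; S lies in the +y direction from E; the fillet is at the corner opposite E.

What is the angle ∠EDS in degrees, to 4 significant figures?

50.21°

E is at the origin; E and R share the same y with |ER| = 63.7 and R on the −x side, so R = (-63.70, 0.000). ES is vertical with |ES| = 51.8 and S on the +y side, so S = (0.000, 51.80). The virtual corner opposite E is at (-63.70, 51.80). Since A1 is tangent to RN there, DN ⟂ RN and tangency of A1 to US means the radius DU is perpendicular to US, with radius 11.6, so the center D sits 11.6 in from both sides at D = (-52.10, 40.20). Then cos ∠EDS = DE·DS / (|DE||DS|), giving 50.21°.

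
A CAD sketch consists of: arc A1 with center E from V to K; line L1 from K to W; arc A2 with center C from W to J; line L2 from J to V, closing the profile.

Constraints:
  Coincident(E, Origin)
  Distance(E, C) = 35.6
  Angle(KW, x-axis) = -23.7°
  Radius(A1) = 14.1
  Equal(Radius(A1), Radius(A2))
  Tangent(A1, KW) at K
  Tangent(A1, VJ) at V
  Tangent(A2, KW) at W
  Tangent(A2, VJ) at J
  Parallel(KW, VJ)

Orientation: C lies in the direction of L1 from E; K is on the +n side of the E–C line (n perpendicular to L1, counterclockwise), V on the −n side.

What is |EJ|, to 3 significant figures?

38.3

The slot axis is L1's direction at -23.7°, so u = (cos -23.7°, sin -23.7°) = (0.916, -0.402) and n = (−sin -23.7°, cos -23.7°) = (0.402, 0.916). E is at the origin and C lies 35.6 along u from E, so C = 35.6·u = (32.6, -14.3). Tangency of A1 to both parallel lines with radius 14.1 puts K and V at E ± 14.1·n: K = (5.67, 12.9), V = (-5.67, -12.9). Equal radii place W and J the same way about C: W = C + 14.1·n = (38.3, -1.40), J = C − 14.1·n = (26.9, -27.2). Then |EJ| = |J − E| = 38.3.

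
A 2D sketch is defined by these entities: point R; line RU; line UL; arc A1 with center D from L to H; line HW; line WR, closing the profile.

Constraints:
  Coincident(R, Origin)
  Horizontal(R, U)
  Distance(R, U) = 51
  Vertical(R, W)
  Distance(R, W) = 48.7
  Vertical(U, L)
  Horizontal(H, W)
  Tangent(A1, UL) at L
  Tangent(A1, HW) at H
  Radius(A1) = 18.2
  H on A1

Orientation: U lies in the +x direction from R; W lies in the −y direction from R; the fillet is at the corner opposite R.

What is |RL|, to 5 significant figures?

59.424

The virtual corner opposite R is at (51.000, -48.700). A1 meets UL tangentially, so DL is at right angles to UL and A1 meets HW tangentially, so DH is at right angles to HW, with radius 18.2, so the center D sits 18.2 in from both sides at D = (32.800, -30.500). That places the tangent points at L = (51.000, -30.500) on UL and H = (32.800, -48.700) on HW. Then |RL| = |L − R| = 59.424.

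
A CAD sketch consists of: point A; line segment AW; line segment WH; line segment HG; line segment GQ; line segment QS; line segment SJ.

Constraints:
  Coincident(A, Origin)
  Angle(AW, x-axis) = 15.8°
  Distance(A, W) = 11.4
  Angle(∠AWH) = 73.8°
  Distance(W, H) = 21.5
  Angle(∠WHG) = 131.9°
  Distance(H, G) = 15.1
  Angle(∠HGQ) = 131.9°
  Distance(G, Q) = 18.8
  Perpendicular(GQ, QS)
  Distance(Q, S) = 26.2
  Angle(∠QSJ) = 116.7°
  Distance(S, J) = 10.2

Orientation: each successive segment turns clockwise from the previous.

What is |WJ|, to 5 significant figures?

17.546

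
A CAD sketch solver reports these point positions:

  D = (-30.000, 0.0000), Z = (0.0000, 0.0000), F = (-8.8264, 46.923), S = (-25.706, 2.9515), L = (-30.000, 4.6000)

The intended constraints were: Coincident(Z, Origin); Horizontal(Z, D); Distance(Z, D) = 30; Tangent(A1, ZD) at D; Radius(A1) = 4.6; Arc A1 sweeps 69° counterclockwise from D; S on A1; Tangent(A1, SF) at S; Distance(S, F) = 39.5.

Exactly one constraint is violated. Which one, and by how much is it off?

Distance(S, F) = 39.5 — off by 7.60.

Z = (0.00, 0.00) ✓; Z.y = 0.00, D.y = 0.00 ✓; |ZD| = 30.00 ✓; ∠(LD, DZ) = 90.00° ✓; |LD| = 4.600 ✓; bearing(L→S) − bearing(L→D) = 69.00° ✓; |LS| = 4.600 ✓; ∠(LS, SF) = 90.00° ✓; |SF| = 47.10 ✗.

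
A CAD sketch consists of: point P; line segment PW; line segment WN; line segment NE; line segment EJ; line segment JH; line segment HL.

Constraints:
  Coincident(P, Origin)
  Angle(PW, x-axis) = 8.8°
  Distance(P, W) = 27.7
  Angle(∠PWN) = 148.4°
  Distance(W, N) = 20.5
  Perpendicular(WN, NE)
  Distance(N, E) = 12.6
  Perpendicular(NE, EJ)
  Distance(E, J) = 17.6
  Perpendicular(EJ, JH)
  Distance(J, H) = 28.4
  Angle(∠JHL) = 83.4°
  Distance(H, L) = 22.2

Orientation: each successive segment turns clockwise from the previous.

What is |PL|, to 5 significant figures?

55.924

P is at the origin; PW runs at 8.8° with length 27.7, so W = (27.374, 4.2377). ∠PWN = 148.4° gives WN at -22.800° from the x-axis; with |WN| = 20.5, N = (46.272, -3.7064). WN ⟂ NE, so NE runs at -112.80°; with |NE| = 12.6, E = (41.389, -15.322). The perpendicularity gives EJ at right angles to NE, so EJ runs at 157.20°; with |EJ| = 17.6, J = (25.165, -8.5016). EJ ⟂ JH, so JH runs at 67.200°; with |JH| = 28.4, H = (36.170, 17.679). ∠JHL = 83.4° gives HL at -29.400° from the x-axis; with |HL| = 22.2, L = (55.511, 6.7813). Then |PL| = |L − P| = 55.924.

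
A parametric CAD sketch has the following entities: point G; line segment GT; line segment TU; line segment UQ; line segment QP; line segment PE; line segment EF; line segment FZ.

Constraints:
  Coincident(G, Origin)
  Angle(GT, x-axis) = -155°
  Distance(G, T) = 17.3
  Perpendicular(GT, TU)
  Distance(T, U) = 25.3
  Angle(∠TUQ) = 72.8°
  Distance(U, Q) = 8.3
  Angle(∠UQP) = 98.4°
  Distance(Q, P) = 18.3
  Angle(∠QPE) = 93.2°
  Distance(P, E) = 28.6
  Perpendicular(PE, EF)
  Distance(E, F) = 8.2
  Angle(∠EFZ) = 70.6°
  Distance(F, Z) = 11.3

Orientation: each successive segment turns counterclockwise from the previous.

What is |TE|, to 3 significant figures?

24.5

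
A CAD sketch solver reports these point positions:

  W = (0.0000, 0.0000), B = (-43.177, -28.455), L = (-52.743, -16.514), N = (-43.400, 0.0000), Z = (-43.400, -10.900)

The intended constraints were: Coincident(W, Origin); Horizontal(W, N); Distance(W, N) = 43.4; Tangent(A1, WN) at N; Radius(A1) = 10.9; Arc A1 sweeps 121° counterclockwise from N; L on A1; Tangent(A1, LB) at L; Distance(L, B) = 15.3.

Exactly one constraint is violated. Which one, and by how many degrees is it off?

Tangent(A1, LB) at L — off by 7.70°.

W = (0.00, 0.00) ✓; W.y = 0.00, N.y = 0.00 ✓; |WN| = 43.40 ✓; ∠(ZN, NW) = 90.00° ✓; |ZN| = 10.90 ✓; bearing(Z→L) − bearing(Z→N) = 121.0° ✓; |ZL| = 10.90 ✓; ∠(ZL, LB) = 82.30° ✗; |LB| = 15.30 ✓.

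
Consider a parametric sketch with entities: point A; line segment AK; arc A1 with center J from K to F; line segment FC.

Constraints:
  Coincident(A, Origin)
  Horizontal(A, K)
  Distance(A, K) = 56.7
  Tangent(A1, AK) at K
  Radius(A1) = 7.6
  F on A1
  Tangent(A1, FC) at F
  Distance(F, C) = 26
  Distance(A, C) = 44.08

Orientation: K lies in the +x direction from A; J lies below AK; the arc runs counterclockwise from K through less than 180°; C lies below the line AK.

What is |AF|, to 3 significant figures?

50.5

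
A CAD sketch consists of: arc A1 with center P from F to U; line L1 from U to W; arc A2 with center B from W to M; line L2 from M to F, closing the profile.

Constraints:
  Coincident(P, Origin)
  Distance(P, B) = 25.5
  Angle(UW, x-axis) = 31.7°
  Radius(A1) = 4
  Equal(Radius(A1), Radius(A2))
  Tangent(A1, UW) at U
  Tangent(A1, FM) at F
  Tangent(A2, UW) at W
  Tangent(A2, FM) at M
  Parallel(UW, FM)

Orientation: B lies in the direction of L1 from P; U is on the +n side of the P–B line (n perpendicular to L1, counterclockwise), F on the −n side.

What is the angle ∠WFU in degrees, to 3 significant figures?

72.6°

The slot axis is L1's direction at 31.7°, so u = (cos 31.7°, sin 31.7°) = (0.851, 0.525) and n = (−sin 31.7°, cos 31.7°) = (-0.525, 0.851). P is at the origin and B lies 25.5 along u from P, so B = 25.5·u = (21.7, 13.4). Tangency of A1 to both parallel lines with radius 4.0 puts U and F at P ± 4.0·n: U = (-2.10, 3.40), F = (2.10, -3.40). Equal radii place W and M the same way about B: W = B + 4.0·n = (19.6, 16.8), M = B − 4.0·n = (23.8, 10.0). Then cos ∠WFU = FW·FU / (|FW||FU|), giving 72.6°.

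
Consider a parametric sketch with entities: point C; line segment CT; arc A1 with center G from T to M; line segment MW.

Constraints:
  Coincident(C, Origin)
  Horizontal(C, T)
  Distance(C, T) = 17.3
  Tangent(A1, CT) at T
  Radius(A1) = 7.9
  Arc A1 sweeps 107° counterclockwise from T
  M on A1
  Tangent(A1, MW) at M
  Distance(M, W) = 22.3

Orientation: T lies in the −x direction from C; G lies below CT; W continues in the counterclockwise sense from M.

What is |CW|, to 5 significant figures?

36.478

C is at the origin; CT is horizontal with |CT| = 17.3 and T on the −x side, so T = (-17.300, 0.0000). Tangency of A1 to CT means the radius GT is perpendicular to CT, so G = T + (0, -7.9) = (-17.300, -7.9000). On A1, T sits at bearing 90° from G; a 107° counterclockwise sweep puts M at bearing 197°, so M = G + 7.9·(cos 197°, sin 197°) = (-24.855, -10.210). The tangent condition forces GM to be normal to MW, so MW runs along (−sin 197°, cos 197°); with |MW| = 22.3, W = (-18.335, -31.535). Then |CW| = |W − C| = 36.478.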